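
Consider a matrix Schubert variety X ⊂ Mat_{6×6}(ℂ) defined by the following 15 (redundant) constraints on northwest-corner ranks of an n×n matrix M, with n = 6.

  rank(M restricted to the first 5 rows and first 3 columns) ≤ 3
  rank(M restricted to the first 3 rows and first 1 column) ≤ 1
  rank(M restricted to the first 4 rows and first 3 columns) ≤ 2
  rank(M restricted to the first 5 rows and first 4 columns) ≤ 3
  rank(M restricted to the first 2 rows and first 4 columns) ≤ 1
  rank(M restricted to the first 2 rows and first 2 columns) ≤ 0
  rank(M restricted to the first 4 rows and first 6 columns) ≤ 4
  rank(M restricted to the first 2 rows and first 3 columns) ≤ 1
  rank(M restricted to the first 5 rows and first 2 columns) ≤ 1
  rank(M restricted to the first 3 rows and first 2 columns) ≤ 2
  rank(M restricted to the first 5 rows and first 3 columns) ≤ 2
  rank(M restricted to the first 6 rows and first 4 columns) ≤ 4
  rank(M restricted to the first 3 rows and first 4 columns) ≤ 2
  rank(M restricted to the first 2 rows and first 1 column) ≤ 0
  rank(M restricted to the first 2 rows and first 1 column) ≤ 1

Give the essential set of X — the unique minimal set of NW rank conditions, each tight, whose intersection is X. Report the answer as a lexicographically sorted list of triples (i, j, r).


Reconstructing r_w from the 15 given conditions:

  i=1: 0, 0, 1, 1, 1, 1
  i=2: 0, 0, 1, 1, 2, 2
  i=3: 1, 1, 2, 2, 3, 3
  i=4: 1, 1, 2, 3, 4, 4
  i=5: 1, 1, 2, 3, 4, 5
  i=6: 1, 2, 3, 4, 5, 6

the unique w with this rank table is (3, 5, 1, 4, 6, 2).

Rothe diagram D(w) (7 cells), 3 SE-corners (essential conditions):

[(2, 2, 0), (2, 4, 1), (5, 2, 1)]


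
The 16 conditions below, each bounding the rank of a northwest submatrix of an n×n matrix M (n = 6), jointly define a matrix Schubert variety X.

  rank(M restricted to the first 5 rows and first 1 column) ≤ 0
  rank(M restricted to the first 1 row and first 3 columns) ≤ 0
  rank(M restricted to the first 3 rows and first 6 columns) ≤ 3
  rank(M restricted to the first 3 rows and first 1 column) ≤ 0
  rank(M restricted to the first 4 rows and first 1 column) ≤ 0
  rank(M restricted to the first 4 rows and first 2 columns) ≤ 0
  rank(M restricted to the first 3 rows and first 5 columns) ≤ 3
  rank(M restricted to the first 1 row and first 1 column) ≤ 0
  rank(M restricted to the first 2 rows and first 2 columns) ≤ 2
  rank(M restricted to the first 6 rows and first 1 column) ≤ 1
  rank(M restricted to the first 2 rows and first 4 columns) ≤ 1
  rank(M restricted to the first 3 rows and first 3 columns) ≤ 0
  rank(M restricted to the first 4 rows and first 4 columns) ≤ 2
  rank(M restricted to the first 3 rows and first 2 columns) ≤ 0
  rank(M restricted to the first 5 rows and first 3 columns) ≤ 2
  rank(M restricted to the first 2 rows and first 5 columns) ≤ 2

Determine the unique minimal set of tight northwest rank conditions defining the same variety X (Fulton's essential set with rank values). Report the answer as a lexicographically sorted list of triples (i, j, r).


Rank table r_w(6×6) implied by the 16 constraints:

  0  0  0  1  1  1
  0  0  0  1  2  2
  0  0  0  1  2  3
  0  0  1  2  3  4
  0  1  2  3  4  5
  1  2  3  4  5  6

so w = (4, 5, 6, 3, 2, 1).

|D(w)|=12, |Ess(w)|=3:

[(3, 3, 0), (4, 2, 0), (5, 1, 0)]


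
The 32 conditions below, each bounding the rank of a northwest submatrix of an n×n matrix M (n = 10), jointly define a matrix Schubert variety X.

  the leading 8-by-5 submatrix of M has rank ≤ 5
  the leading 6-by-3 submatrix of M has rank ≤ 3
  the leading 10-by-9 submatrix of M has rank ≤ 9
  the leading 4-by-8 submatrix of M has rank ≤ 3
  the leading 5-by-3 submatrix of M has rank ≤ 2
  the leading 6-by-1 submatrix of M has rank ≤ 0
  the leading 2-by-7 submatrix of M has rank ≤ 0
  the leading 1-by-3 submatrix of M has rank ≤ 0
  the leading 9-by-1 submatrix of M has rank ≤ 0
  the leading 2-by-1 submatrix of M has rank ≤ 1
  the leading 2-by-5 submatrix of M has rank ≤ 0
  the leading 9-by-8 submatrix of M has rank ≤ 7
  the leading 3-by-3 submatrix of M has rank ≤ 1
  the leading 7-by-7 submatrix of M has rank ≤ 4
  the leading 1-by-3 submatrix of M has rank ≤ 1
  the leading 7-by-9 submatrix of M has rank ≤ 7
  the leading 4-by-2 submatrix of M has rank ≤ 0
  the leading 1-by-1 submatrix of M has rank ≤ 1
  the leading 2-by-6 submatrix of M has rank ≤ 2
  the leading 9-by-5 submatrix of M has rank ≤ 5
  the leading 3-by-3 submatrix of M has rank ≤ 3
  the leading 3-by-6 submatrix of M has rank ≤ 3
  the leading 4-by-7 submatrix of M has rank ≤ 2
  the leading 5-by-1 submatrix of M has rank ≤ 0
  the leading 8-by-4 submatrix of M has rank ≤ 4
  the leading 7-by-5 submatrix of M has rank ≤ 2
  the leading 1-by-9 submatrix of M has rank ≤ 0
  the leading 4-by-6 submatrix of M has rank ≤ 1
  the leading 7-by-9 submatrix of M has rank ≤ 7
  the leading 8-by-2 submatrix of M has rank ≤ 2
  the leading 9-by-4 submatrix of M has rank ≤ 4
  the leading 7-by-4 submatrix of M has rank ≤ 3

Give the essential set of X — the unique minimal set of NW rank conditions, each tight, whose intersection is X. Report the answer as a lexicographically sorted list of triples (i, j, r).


Propagating the 32 rank bounds to every northwest block:

  i=1: 0  0  0  0  0  0  0  0  0  1
  i=2: 0  0  0  0  0  0  0  1  1  2
  i=3: 0  0  1  1  1  1  1  2  2  3
  i=4: 0  0  1  1  1  1  2  3  3  4
  i=5: 0  1  2  2  2  2  3  4  4  5
  i=6: 0  1  2  2  2  3  4  5  5  6
  i=7: 0  1  2  2  2  3  4  5  6  7
  i=8: 0  1  2  3  3  4  5  6  7  8
  i=9: 0  1  2  3  4  5  6  7  8  9
  i=10: 1  2  3  4  5  6  7  8  9  10

second differences of R give the permutation w = (10, 8, 3, 7, 2, 6, 9, 4, 5, 1).

|D(w)|=32, |Ess(w)|=6:

[(1, 9, 0), (2, 7, 0), (4, 2, 0), (4, 6, 1), (7, 5, 2), (9, 1, 0)]


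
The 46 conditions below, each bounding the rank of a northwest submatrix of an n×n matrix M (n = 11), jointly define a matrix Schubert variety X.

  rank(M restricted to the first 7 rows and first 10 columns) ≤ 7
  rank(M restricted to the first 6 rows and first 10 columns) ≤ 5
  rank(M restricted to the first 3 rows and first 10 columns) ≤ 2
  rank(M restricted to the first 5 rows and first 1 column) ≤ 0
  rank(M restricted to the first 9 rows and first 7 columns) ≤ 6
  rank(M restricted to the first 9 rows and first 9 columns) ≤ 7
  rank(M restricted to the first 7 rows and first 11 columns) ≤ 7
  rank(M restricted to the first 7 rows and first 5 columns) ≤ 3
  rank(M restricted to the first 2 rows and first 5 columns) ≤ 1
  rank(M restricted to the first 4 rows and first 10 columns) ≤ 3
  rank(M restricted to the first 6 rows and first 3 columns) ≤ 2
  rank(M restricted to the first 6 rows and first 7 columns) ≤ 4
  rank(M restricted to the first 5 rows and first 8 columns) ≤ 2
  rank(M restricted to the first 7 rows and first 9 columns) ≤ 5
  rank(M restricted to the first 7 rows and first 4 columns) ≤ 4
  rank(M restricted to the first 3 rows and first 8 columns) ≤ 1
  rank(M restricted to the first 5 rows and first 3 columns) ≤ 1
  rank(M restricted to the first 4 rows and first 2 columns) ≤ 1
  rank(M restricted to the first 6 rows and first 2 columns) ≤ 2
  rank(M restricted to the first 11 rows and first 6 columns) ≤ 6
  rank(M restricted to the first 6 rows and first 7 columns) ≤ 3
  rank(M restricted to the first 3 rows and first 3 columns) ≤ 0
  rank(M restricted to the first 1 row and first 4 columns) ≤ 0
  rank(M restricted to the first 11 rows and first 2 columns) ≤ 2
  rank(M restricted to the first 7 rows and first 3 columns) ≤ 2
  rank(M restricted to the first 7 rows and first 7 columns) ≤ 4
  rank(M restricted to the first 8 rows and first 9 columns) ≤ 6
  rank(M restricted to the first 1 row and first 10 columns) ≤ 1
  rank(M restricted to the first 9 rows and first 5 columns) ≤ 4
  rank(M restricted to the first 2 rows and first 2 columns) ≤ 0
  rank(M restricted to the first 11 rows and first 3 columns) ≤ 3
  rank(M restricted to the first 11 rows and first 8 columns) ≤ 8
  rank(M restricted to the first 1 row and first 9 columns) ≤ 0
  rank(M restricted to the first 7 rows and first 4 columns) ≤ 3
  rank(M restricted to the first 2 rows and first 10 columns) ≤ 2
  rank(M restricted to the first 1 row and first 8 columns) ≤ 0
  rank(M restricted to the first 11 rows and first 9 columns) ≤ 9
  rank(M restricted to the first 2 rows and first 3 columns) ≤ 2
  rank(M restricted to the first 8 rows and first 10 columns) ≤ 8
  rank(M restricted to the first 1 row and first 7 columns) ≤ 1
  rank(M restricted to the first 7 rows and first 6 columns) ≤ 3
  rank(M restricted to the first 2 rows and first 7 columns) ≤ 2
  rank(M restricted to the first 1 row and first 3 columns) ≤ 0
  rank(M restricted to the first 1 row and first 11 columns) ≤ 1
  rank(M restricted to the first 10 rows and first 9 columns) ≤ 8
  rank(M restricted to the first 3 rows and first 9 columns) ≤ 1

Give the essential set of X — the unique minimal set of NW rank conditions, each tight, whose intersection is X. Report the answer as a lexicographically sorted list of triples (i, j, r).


Recovering R(i,j) via the rank-extension bound from the 46 conditions:

  0, 0, 0, 0, 0, 0, 0, 0, 0, 1, 1
  0, 0, 0, 1, 1, 1, 1, 1, 1, 2, 2
  0, 0, 0, 1, 1, 1, 1, 1, 1, 2, 3
  0, 1, 1, 2, 2, 2, 2, 2, 2, 3, 4
  0, 1, 1, 2, 2, 2, 2, 2, 3, 4, 5
  1, 2, 2, 3, 3, 3, 3, 3, 4, 5, 6
  1, 2, 2, 3, 3, 3, 4, 4, 5, 6, 7
  1, 2, 3, 4, 4, 4, 5, 5, 6, 7, 8
  1, 2, 3, 4, 4, 5, 6, 6, 7, 8, 9
  1, 2, 3, 4, 5, 6, 7, 7, 8, 9, 10
  1, 2, 3, 4, 5, 6, 7, 8, 9, 10, 11

reading off 1-entries of Δ²R: w = (10, 4, 11, 2, 9, 1, 7, 3, 6, 5, 8).

Rothe diagram D(w) (31 cells), 9 SE-corners (essential conditions):

[(1, 9, 0), (3, 3, 0), (3, 9, 1), (5, 1, 0), (5, 3, 1), (5, 8, 2), (7, 3, 2), (7, 6, 3), (9, 5, 4)]


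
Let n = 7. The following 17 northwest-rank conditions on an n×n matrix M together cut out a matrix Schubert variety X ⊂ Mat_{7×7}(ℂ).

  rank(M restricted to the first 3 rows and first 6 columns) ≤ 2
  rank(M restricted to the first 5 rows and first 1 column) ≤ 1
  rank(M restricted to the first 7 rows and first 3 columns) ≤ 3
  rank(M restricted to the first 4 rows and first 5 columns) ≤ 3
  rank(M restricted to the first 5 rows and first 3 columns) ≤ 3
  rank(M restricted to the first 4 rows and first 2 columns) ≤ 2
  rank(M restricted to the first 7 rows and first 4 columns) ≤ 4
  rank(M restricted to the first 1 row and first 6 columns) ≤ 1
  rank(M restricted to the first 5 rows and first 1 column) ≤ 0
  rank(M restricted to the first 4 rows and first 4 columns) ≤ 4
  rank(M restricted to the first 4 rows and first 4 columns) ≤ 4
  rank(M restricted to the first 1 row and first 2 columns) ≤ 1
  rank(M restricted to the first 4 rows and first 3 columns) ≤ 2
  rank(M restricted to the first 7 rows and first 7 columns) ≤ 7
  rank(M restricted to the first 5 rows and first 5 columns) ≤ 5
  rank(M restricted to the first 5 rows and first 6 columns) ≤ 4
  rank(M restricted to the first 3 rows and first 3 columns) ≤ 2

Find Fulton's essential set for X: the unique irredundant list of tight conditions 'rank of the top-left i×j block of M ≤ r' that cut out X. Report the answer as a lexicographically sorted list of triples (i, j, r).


Rank table r_w(7×7) implied by the 17 constraints:

  i=1: 0 1 1 1 1 1 1
  i=2: 0 1 2 2 2 2 2
  i=3: 0 1 2 2 2 2 3
  i=4: 0 1 2 3 3 3 4
  i=5: 0 1 2 3 4 4 5
  i=6: 1 2 3 4 5 5 6
  i=7: 1 2 3 4 5 6 7

hence w(1..7) = (2, 3, 7, 4, 5, 1, 6).

|D(w)|=8, |Ess(w)|=2:

[(3, 6, 2), (5, 1, 0)]


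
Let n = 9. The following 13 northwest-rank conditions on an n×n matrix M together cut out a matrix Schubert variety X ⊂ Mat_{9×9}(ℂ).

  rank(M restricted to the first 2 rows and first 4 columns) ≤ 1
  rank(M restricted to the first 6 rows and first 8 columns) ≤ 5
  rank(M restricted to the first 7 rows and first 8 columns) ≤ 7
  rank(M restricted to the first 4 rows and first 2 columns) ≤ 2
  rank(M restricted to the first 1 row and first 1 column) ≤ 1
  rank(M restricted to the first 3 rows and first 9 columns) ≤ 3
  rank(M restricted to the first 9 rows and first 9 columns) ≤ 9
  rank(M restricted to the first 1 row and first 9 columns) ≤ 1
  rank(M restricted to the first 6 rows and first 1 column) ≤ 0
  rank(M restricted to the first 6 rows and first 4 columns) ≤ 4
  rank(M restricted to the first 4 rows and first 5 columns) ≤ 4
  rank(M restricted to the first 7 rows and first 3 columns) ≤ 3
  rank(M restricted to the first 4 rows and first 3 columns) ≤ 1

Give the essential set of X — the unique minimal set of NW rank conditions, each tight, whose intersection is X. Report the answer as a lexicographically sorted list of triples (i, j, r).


Computing R[i][j] = min implied NW-rank bound (n=9, 13 conditions):

  R[1]: 0  1  1  1  1  1  1  1  1
  R[2]: 0  1  1  1  2  2  2  2  2
  R[3]: 0  1  1  2  3  3  3  3  3
  R[4]: 0  1  1  2  3  4  4  4  4
  R[5]: 0  1  2  3  4  5  5  5  5
  R[6]: 0  1  2  3  4  5  5  5  6
  R[7]: 1  2  3  4  5  6  6  6  7
  R[8]: 1  2  3  4  5  6  7  7  8
  R[9]: 1  2  3  4  5  6  7  8  9

so w = (2, 5, 4, 6, 3, 9, 1, 7, 8).

|D(w)|=12, |Ess(w)|=4:

[(2, 4, 1), (4, 3, 1), (6, 1, 0), (6, 8, 5)]


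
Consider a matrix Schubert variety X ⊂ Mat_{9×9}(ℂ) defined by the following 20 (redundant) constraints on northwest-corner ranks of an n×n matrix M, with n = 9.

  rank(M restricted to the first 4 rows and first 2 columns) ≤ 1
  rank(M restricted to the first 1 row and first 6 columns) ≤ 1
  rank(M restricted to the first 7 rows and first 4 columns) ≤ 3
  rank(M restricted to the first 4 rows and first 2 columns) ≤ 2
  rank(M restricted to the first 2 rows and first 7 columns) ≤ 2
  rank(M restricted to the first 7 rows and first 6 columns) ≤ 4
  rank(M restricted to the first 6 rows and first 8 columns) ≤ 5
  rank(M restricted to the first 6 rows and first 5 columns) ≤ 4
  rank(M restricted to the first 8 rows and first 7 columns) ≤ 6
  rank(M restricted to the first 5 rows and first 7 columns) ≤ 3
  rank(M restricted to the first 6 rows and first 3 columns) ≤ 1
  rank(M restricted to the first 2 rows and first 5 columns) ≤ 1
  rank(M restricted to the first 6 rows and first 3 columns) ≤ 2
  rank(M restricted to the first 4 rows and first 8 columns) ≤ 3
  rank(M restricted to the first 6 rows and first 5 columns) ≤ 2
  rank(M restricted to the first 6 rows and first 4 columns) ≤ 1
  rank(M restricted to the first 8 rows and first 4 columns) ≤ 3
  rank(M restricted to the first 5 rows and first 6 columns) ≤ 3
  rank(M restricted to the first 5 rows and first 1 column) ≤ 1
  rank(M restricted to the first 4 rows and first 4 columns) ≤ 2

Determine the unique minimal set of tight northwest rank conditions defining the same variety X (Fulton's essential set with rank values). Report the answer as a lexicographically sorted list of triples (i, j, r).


Reconstructing r_w from the 20 given conditions:

  i=1: 1 | 1 | 1 | 1 | 1 | 1 | 1 | 1 | 1
  i=2: 1 | 1 | 1 | 1 | 1 | 2 | 2 | 2 | 2
  i=3: 1 | 1 | 1 | 1 | 2 | 3 | 3 | 3 | 3
  i=4: 1 | 1 | 1 | 1 | 2 | 3 | 3 | 3 | 4
  i=5: 1 | 1 | 1 | 1 | 2 | 3 | 3 | 4 | 5
  i=6: 1 | 1 | 1 | 1 | 2 | 3 | 4 | 5 | 6
  i=7: 1 | 2 | 2 | 2 | 3 | 4 | 5 | 6 | 7
  i=8: 1 | 2 | 3 | 3 | 4 | 5 | 6 | 7 | 8
  i=9: 1 | 2 | 3 | 4 | 5 | 6 | 7 | 8 | 9

hence w(1..9) = (1, 6, 5, 9, 8, 7, 2, 3, 4).

|D(w)|=19, |Ess(w)|=4:

[(2, 5, 1), (4, 8, 3), (5, 7, 3), (6, 4, 1)]


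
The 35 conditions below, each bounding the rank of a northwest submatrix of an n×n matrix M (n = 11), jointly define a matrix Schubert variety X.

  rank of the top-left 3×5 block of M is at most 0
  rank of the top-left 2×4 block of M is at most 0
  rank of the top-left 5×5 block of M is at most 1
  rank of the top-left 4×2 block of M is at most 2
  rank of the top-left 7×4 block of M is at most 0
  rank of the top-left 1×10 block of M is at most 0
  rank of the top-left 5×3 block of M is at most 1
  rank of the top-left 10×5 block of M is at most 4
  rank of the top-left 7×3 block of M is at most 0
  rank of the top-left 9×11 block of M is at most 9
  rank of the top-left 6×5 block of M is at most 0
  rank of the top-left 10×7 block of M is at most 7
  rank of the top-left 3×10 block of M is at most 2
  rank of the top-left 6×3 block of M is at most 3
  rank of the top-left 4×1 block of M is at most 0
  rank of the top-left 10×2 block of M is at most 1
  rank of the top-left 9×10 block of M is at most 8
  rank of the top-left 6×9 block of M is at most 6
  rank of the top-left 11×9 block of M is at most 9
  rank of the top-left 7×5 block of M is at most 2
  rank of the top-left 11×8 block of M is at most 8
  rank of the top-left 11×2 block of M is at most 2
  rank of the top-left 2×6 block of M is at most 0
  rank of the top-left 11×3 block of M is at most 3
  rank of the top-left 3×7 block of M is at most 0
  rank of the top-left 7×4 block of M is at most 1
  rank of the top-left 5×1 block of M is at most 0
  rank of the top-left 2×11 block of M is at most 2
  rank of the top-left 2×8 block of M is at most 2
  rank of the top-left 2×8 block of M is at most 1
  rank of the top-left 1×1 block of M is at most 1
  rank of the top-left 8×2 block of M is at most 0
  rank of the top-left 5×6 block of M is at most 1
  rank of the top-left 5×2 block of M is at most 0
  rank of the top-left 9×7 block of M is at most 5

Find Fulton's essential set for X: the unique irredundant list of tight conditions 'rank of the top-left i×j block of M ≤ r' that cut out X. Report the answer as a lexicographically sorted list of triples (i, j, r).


The tightest implied rank at each (i,j), from the 35 conditions:

  i=1: 0 | 0 | 0 | 0 | 0 | 0 | 0 | 0 | 0 | 0 | 1
  i=2: 0 | 0 | 0 | 0 | 0 | 0 | 0 | 1 | 1 | 1 | 2
  i=3: 0 | 0 | 0 | 0 | 0 | 0 | 0 | 1 | 2 | 2 | 3
  i=4: 0 | 0 | 0 | 0 | 0 | 1 | 1 | 2 | 3 | 3 | 4
  i=5: 0 | 0 | 0 | 0 | 0 | 1 | 2 | 3 | 4 | 4 | 5
  i=6: 0 | 0 | 0 | 0 | 0 | 1 | 2 | 3 | 4 | 5 | 6
  i=7: 0 | 0 | 0 | 0 | 1 | 2 | 3 | 4 | 5 | 6 | 7
  i=8: 0 | 0 | 1 | 1 | 2 | 3 | 4 | 5 | 6 | 7 | 8
  i=9: 1 | 1 | 2 | 2 | 3 | 4 | 5 | 6 | 7 | 8 | 9
  i=10: 1 | 1 | 2 | 3 | 4 | 5 | 6 | 7 | 8 | 9 | 10
  i=11: 1 | 2 | 3 | 4 | 5 | 6 | 7 | 8 | 9 | 10 | 11

hence w(1..11) = (11, 8, 9, 6, 7, 10, 5, 3, 1, 4, 2).

D(w) has 46 cells with 6 SE-corners; essential set:

[(1, 10, 0), (3, 7, 0), (6, 5, 0), (7, 4, 0), (8, 2, 0), (10, 2, 1)]


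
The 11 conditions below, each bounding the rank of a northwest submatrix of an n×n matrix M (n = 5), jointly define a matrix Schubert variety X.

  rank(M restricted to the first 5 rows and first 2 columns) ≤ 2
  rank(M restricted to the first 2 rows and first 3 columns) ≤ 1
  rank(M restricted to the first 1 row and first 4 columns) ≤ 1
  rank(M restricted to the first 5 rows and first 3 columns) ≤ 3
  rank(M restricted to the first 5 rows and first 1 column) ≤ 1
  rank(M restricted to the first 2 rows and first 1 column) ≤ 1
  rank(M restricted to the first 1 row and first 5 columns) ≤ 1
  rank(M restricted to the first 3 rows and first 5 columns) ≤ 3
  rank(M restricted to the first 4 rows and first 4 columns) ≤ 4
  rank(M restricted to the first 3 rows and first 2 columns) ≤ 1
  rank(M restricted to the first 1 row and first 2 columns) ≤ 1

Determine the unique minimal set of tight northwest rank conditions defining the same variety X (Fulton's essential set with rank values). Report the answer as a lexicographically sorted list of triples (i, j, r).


The tightest implied rank at each (i,j), from the 11 conditions:

  row 1: 1 | 1 | 1 | 1 | 1
  row 2: 1 | 1 | 1 | 2 | 2
  row 3: 1 | 1 | 2 | 3 | 3
  row 4: 1 | 2 | 3 | 4 | 4
  row 5: 1 | 2 | 3 | 4 | 5

second differences of R give the permutation w = (1, 4, 3, 2, 5).

Rothe diagram D(w) (3 cells), 2 SE-corners (essential conditions):

[(2, 3, 1), (3, 2, 1)]


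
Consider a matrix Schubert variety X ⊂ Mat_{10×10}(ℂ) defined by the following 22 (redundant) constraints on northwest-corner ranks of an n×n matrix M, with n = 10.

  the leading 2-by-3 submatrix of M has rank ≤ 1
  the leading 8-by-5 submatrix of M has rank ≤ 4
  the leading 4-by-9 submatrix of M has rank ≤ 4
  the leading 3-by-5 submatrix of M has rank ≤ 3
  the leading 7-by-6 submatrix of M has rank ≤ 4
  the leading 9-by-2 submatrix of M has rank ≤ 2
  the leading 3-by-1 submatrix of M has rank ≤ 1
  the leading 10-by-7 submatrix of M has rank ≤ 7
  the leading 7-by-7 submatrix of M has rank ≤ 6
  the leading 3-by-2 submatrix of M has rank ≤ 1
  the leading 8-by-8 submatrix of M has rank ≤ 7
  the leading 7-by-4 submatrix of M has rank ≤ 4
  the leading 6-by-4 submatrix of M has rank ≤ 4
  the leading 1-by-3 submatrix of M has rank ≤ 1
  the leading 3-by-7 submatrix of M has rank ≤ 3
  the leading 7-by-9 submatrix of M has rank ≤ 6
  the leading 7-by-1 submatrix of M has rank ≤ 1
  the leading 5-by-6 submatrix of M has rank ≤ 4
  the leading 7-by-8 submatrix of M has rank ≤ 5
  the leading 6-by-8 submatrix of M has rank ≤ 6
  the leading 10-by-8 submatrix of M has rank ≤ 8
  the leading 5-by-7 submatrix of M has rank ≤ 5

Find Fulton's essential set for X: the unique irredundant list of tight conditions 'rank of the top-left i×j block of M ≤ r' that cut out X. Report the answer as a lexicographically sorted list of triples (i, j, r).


Recovering R(i,j) via the rank-extension bound from the 22 conditions:

  row 1: 1 | 1 | 1 | 1 | 1 | 1 | 1 | 1 | 1 | 1
  row 2: 1 | 1 | 1 | 2 | 2 | 2 | 2 | 2 | 2 | 2
  row 3: 1 | 1 | 2 | 3 | 3 | 3 | 3 | 3 | 3 | 3
  row 4: 1 | 2 | 3 | 4 | 4 | 4 | 4 | 4 | 4 | 4
  row 5: 1 | 2 | 3 | 4 | 4 | 4 | 5 | 5 | 5 | 5
  row 6: 1 | 2 | 3 | 4 | 4 | 4 | 5 | 5 | 6 | 6
  row 7: 1 | 2 | 3 | 4 | 4 | 4 | 5 | 5 | 6 | 7
  row 8: 1 | 2 | 3 | 4 | 4 | 5 | 6 | 6 | 7 | 8
  row 9: 1 | 2 | 3 | 4 | 5 | 6 | 7 | 7 | 8 | 9
  row 10: 1 | 2 | 3 | 4 | 5 | 6 | 7 | 8 | 9 | 10

reading off 1-entries of Δ²R: w = (1, 4, 3, 2, 7, 9, 10, 6, 5, 8).

5 SE-corners of the 12-cell Rothe diagram give Ess(w):

[(2, 3, 1), (3, 2, 1), (7, 6, 4), (7, 8, 5), (8, 5, 4)]


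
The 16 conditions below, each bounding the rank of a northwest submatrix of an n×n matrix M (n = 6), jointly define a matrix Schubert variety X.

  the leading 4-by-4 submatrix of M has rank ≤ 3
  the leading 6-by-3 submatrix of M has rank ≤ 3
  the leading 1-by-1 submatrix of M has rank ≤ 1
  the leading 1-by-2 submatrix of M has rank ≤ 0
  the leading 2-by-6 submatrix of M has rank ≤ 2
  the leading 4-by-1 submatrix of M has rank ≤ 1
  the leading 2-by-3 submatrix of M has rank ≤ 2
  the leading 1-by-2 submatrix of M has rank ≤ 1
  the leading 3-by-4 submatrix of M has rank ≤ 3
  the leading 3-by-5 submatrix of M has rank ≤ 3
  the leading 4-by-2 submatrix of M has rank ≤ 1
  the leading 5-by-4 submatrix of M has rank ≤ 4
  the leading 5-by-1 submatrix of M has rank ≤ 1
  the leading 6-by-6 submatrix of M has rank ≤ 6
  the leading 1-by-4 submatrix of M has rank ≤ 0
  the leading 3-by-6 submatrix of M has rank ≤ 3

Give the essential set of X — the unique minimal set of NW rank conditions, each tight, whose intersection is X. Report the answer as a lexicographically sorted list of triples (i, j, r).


Propagating the 16 rank bounds to every northwest block:

  R[1]: 0 0 0 0 1 1
  R[2]: 1 1 1 1 2 2
  R[3]: 1 1 2 2 3 3
  R[4]: 1 1 2 3 4 4
  R[5]: 1 2 3 4 5 5
  R[6]: 1 2 3 4 5 6

the unique w with this rank table is (5, 1, 3, 4, 2, 6).

Rothe diagram D(w) (6 cells), 2 SE-corners (essential conditions):

[(1, 4, 0), (4, 2, 1)]


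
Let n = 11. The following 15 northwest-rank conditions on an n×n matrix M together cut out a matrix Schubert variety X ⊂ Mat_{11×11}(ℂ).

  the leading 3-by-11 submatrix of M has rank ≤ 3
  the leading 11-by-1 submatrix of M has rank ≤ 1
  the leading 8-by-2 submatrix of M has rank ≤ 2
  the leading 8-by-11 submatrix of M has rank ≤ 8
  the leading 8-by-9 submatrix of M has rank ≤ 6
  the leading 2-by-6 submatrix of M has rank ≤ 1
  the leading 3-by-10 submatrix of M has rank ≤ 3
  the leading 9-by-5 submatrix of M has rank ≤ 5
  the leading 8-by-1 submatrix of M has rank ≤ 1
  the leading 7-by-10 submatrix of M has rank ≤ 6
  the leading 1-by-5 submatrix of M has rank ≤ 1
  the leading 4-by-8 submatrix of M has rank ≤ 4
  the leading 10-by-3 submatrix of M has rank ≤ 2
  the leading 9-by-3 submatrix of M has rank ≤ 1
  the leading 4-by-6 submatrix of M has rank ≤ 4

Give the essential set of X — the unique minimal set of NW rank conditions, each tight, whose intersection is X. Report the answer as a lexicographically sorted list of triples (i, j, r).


The tightest implied rank at each (i,j), from the 15 conditions:

  row 1: 1, 1, 1, 1, 1, 1, 1, 1, 1, 1, 1
  row 2: 1, 1, 1, 1, 1, 1, 2, 2, 2, 2, 2
  row 3: 1, 1, 1, 2, 2, 2, 3, 3, 3, 3, 3
  row 4: 1, 1, 1, 2, 3, 3, 4, 4, 4, 4, 4
  row 5: 1, 1, 1, 2, 3, 4, 5, 5, 5, 5, 5
  row 6: 1, 1, 1, 2, 3, 4, 5, 6, 6, 6, 6
  row 7: 1, 1, 1, 2, 3, 4, 5, 6, 6, 6, 7
  row 8: 1, 1, 1, 2, 3, 4, 5, 6, 6, 7, 8
  row 9: 1, 1, 1, 2, 3, 4, 5, 6, 7, 8, 9
  row 10: 1, 2, 2, 3, 4, 5, 6, 7, 8, 9, 10
  row 11: 1, 2, 3, 4, 5, 6, 7, 8, 9, 10, 11

the unique w with this rank table is (1, 7, 4, 5, 6, 8, 11, 10, 9, 2, 3).

Fulton essential set (4 of the 22 Rothe cells):

[(2, 6, 1), (7, 10, 6), (8, 9, 6), (9, 3, 1)]


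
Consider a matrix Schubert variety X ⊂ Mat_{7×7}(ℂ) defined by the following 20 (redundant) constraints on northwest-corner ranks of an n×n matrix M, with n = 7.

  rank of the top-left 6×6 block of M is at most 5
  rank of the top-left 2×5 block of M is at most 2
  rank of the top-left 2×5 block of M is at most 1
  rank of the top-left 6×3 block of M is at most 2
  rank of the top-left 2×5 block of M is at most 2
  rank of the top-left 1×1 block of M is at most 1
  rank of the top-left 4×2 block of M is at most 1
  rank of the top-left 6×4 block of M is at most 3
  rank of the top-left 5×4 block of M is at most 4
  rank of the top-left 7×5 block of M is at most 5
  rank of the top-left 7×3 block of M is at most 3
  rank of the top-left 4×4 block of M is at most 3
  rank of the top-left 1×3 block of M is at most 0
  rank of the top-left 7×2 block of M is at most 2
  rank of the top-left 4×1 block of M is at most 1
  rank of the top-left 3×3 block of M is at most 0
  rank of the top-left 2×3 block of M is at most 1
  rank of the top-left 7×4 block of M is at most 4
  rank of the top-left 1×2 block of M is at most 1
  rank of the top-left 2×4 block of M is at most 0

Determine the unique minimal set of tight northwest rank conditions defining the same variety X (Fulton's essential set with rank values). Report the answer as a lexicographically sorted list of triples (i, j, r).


Recovering R(i,j) via the rank-extension bound from the 20 conditions:

  R[1]: 0 0 0 0 1 1 1
  R[2]: 0 0 0 0 1 2 2
  R[3]: 0 0 0 1 2 3 3
  R[4]: 1 1 1 2 3 4 4
  R[5]: 1 2 2 3 4 5 5
  R[6]: 1 2 2 3 4 5 6
  R[7]: 1 2 3 4 5 6 7

giving w = (5, 6, 4, 1, 2, 7, 3) via Δ²R.

D(w) has 12 cells with 3 SE-corners; essential set:

[(2, 4, 0), (3, 3, 0), (6, 3, 2)]


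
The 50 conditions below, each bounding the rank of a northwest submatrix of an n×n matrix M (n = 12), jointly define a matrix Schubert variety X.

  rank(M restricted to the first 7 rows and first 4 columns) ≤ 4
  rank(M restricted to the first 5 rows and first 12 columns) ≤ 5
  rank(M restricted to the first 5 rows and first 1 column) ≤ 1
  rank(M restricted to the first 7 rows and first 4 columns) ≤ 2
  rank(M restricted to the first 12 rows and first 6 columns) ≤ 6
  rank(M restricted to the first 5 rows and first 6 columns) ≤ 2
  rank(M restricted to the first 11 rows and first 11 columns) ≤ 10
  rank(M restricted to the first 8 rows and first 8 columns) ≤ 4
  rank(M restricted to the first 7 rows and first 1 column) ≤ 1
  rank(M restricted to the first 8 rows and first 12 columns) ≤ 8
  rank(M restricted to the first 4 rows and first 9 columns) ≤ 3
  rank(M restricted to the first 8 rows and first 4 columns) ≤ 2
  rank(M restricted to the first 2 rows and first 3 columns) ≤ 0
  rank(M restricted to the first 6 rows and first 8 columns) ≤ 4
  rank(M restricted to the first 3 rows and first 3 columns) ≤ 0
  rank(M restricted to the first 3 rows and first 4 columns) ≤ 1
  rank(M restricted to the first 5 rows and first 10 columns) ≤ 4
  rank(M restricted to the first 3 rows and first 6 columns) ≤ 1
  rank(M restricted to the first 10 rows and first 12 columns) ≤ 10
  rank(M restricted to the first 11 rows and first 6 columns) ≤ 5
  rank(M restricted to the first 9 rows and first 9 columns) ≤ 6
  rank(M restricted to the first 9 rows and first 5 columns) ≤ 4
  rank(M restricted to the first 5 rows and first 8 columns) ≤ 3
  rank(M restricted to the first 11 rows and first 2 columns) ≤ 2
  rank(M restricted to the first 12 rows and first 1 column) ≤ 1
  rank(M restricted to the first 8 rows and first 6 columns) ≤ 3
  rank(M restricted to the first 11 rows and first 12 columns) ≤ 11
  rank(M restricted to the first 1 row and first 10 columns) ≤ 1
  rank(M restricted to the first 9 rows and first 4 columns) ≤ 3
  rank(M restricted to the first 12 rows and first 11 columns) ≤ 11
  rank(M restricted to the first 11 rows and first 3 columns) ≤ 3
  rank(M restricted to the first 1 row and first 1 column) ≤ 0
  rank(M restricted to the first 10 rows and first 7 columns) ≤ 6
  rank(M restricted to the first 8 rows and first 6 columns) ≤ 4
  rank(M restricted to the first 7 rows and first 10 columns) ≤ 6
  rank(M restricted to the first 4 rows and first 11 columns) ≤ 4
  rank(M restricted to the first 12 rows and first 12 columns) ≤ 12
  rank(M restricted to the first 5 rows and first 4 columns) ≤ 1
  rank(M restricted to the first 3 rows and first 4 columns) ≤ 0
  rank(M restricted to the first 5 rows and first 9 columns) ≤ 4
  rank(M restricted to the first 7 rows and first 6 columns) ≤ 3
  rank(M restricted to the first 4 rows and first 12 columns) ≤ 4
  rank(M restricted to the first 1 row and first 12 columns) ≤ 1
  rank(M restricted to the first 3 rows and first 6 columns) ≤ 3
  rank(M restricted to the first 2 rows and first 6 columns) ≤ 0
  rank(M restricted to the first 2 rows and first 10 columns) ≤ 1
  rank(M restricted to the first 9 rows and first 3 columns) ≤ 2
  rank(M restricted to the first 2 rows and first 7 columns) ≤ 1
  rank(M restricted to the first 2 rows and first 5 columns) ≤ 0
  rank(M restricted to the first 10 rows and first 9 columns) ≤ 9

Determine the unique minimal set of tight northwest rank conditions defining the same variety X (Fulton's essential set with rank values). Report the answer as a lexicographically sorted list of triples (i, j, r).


Rank table r_w(12×12) implied by the 50 constraints:

  0  0  0  0  0  0  1  1  1  1  1  1
  0  0  0  0  0  0  1  1  1  1  2  2
  0  0  0  0  1  1  2  2  2  2  3  3
  1  1  1  1  2  2  3  3  3  3  4  4
  1  1  1  1  2  2  3  3  4  4  5  5
  1  2  2  2  3  3  4  4  5  5  6  6
  1  2  2  2  3  3  4  4  5  6  7  7
  1  2  2  2  3  3  4  4  5  6  7  8
  1  2  2  3  4  4  5  5  6  7  8  9
  1  2  3  4  5  5  6  6  7  8  9  10
  1  2  3  4  5  5  6  7  8  9  10  11
  1  2  3  4  5  6  7  8  9  10  11  12

hence w(1..12) = (7, 11, 5, 1, 9, 2, 10, 12, 4, 3, 8, 6).

11 SE-corners of the 34-cell Rothe diagram give Ess(w):

[(2, 6, 0), (2, 10, 1), (3, 4, 0), (5, 4, 1), (5, 6, 2), (5, 8, 3), (8, 4, 2), (8, 6, 3), (8, 8, 4), (9, 3, 2), (11, 6, 5)]


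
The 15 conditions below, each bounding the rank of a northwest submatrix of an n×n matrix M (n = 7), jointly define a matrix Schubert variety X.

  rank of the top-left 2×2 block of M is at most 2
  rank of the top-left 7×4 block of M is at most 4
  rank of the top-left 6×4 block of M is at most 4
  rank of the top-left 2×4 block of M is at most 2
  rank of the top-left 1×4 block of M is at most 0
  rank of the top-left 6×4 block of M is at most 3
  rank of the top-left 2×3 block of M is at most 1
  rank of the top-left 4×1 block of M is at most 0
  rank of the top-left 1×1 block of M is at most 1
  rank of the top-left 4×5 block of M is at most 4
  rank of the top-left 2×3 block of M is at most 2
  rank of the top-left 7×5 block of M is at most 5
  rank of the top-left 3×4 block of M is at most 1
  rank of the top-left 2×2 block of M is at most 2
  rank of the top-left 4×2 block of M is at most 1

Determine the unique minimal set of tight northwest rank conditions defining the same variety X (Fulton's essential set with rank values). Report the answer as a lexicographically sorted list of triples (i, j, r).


Computing R[i][j] = min implied NW-rank bound (n=7, 15 conditions):

  0, 0, 0, 0, 1, 1, 1
  0, 1, 1, 1, 2, 2, 2
  0, 1, 1, 1, 2, 3, 3
  0, 1, 2, 2, 3, 4, 4
  1, 2, 3, 3, 4, 5, 5
  1, 2, 3, 3, 4, 5, 6
  1, 2, 3, 4, 5, 6, 7

second differences of R give the permutation w = (5, 2, 6, 3, 1, 7, 4).

Fulton essential set (4 of the 10 Rothe cells):

[(1, 4, 0), (3, 4, 1), (4, 1, 0), (6, 4, 3)]


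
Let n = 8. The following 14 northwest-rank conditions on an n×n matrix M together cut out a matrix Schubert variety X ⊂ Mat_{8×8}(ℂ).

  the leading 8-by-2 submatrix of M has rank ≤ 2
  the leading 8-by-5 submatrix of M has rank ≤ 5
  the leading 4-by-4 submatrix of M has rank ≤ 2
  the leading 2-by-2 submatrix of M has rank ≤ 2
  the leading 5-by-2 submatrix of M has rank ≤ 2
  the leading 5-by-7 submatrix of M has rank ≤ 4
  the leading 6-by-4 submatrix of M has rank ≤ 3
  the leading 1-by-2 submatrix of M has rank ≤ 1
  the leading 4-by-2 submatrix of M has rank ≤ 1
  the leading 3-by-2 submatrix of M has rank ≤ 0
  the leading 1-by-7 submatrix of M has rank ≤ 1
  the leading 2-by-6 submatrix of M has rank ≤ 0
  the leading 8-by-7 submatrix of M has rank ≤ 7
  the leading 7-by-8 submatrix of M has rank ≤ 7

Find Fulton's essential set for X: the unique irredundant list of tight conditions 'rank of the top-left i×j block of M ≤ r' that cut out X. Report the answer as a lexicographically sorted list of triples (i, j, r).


Rank table r_w(8×8) implied by the 14 constraints:

  R[1]: 0 0 0 0 0 0 1 1
  R[2]: 0 0 0 0 0 0 1 2
  R[3]: 0 0 1 1 1 1 2 3
  R[4]: 1 1 2 2 2 2 3 4
  R[5]: 1 2 3 3 3 3 4 5
  R[6]: 1 2 3 3 4 4 5 6
  R[7]: 1 2 3 4 5 5 6 7
  R[8]: 1 2 3 4 5 6 7 8

second differences of R give the permutation w = (7, 8, 3, 1, 2, 5, 4, 6).

|D(w)|=15, |Ess(w)|=3:

[(2, 6, 0), (3, 2, 0), (6, 4, 3)]


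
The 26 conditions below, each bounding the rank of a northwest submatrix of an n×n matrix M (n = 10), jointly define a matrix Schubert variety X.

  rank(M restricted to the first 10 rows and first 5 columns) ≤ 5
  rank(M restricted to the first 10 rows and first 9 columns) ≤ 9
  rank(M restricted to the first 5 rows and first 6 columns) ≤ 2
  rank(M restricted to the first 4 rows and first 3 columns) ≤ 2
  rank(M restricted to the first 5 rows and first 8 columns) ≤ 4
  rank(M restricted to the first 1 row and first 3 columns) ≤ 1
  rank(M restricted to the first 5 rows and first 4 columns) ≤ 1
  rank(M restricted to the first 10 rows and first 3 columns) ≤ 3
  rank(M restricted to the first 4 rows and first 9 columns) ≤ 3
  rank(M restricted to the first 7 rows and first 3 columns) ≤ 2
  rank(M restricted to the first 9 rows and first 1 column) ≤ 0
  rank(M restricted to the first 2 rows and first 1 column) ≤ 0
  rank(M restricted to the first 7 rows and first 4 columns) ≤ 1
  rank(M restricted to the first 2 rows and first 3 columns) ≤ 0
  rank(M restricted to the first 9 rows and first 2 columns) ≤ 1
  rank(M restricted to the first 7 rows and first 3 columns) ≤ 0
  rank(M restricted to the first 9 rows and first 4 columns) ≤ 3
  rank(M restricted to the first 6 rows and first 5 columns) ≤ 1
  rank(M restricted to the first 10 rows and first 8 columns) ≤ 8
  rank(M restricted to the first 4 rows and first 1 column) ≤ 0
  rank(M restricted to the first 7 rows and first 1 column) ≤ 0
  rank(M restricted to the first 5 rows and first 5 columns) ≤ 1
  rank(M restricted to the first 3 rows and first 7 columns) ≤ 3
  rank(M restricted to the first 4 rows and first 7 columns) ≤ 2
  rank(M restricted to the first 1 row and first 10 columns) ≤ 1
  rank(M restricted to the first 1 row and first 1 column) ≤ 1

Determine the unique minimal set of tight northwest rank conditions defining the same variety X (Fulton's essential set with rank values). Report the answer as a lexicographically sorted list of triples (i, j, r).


Recovering R(i,j) via the rank-extension bound from the 26 conditions:

  row 1: 0 | 0 | 0 | 1 | 1 | 1 | 1 | 1 | 1 | 1
  row 2: 0 | 0 | 0 | 1 | 1 | 2 | 2 | 2 | 2 | 2
  row 3: 0 | 0 | 0 | 1 | 1 | 2 | 2 | 3 | 3 | 3
  row 4: 0 | 0 | 0 | 1 | 1 | 2 | 2 | 3 | 3 | 4
  row 5: 0 | 0 | 0 | 1 | 1 | 2 | 3 | 4 | 4 | 5
  row 6: 0 | 0 | 0 | 1 | 1 | 2 | 3 | 4 | 5 | 6
  row 7: 0 | 0 | 0 | 1 | 2 | 3 | 4 | 5 | 6 | 7
  row 8: 0 | 1 | 1 | 2 | 3 | 4 | 5 | 6 | 7 | 8
  row 9: 0 | 1 | 2 | 3 | 4 | 5 | 6 | 7 | 8 | 9
  row 10: 1 | 2 | 3 | 4 | 5 | 6 | 7 | 8 | 9 | 10

reading off 1-entries of Δ²R: w = (4, 6, 8, 10, 7, 9, 5, 2, 3, 1).

D(w) has 31 cells with 5 SE-corners; essential set:

[(4, 7, 2), (4, 9, 3), (6, 5, 1), (7, 3, 0), (9, 1, 0)]


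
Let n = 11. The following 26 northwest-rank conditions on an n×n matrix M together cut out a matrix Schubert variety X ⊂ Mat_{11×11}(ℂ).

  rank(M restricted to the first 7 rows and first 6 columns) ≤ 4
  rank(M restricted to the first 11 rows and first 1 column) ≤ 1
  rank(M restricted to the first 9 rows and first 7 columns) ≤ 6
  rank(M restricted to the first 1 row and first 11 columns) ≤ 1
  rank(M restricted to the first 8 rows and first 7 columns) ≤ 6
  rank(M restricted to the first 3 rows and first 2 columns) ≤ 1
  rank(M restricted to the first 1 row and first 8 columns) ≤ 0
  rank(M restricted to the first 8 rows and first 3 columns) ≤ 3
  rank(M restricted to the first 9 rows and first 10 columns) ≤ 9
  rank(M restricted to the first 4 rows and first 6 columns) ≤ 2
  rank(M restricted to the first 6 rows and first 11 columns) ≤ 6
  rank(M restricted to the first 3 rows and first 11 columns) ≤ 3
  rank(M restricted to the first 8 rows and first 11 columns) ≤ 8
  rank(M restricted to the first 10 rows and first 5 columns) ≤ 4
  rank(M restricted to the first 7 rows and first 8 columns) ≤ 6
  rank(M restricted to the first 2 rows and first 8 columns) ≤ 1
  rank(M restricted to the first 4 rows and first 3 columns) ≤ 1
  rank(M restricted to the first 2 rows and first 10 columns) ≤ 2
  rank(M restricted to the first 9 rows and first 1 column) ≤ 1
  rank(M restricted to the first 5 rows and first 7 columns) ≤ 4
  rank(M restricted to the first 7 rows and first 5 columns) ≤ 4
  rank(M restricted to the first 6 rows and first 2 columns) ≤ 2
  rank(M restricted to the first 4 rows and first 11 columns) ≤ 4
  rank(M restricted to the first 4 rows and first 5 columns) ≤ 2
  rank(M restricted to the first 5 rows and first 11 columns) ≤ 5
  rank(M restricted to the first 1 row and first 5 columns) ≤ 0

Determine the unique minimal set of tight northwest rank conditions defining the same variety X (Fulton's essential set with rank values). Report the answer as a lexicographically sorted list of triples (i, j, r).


Reconstructing r_w from the 26 given conditions:

  0 0 0 0 0 0 0 0 1 1 1
  1 1 1 1 1 1 1 1 2 2 2
  1 1 1 2 2 2 2 2 3 3 3
  1 1 1 2 2 2 3 3 4 4 4
  1 2 2 3 3 3 4 4 5 5 5
  1 2 3 4 4 4 5 5 6 6 6
  1 2 3 4 4 4 5 6 7 7 7
  1 2 3 4 4 5 6 7 8 8 8
  1 2 3 4 4 5 6 7 8 9 9
  1 2 3 4 4 5 6 7 8 9 10
  1 2 3 4 5 6 7 8 9 10 11

second differences of R give the permutation w = (9, 1, 4, 7, 2, 3, 8, 6, 10, 11, 5).

Fulton essential set (5 of the 19 Rothe cells):

[(1, 8, 0), (4, 3, 1), (4, 6, 2), (7, 6, 4), (10, 5, 4)]


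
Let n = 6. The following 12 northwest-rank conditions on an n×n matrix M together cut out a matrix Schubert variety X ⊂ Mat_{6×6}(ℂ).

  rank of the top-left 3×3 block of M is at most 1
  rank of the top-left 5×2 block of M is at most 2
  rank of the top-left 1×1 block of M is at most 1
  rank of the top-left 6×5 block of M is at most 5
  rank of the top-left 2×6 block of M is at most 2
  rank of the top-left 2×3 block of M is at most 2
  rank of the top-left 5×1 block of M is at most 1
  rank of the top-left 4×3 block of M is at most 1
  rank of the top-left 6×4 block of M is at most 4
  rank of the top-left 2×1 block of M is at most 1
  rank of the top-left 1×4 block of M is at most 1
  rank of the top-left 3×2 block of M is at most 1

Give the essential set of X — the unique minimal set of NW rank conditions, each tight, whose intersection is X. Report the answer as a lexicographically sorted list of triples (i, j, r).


Recovering R(i,j) via the rank-extension bound from the 12 conditions:

  1  1  1  1  1  1
  1  1  1  2  2  2
  1  1  1  2  3  3
  1  1  1  2  3  4
  1  2  2  3  4  5
  1  2  3  4  5  6

hence w(1..6) = (1, 4, 5, 6, 2, 3).

|D(w)|=6, |Ess(w)|=1:

[(4, 3, 1)]
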